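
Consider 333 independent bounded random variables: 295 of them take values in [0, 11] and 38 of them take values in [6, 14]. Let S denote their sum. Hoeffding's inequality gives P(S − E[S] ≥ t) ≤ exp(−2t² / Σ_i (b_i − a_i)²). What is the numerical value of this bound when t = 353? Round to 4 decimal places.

Σ(b_i − a_i)² = 295·11² + 38·8² = 38127.
Exponent = 2·353² / 38127 = 6.53652.
Bound = exp(−6.53652) = 0.00145.

0.0014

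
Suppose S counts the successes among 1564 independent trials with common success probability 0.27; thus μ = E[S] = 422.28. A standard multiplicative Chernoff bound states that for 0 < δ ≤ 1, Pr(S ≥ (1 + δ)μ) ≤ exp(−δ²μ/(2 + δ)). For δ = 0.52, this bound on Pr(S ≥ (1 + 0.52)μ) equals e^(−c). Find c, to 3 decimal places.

45.311

c = δ²μ/(2 + δ) = 0.52²·422.28/(2 + 0.52) = 45.3113.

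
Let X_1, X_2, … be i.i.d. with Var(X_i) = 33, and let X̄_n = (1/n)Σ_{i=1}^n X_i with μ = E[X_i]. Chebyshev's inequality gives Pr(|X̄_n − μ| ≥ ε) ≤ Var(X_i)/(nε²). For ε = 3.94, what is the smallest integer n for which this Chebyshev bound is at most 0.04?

54

Require 33/(n·3.94²) ≤ 0.04, i.e. n ≥ 33/(0.04·3.94²) = 53.145.
The smallest integer n is 54.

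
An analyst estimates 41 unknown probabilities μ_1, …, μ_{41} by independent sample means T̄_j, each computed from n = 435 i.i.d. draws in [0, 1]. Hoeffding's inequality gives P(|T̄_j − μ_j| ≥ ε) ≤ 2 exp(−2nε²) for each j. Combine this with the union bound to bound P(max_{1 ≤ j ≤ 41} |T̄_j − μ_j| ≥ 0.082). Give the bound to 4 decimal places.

0.2362

Per-experiment Hoeffding bound: 2·exp(−2·435·0.082²) = 2·exp(−5.84988) = 0.0057605.
Union bound over 41 events: 41·0.0057605 = 0.23618.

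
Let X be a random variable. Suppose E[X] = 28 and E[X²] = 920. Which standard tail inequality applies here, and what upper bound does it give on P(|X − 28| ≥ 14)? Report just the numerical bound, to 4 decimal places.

0.6939

The first two moments determine the variance, so Chebyshev's inequality is the sharpest standard bound available.
Var(X) = E[X²] − (E[X])² = 920 − 784 = 136.
Chebyshev's inequality: P(|X − μ| ≥ t) ≤ Var(X)/t² = 136/196 = 0.6939.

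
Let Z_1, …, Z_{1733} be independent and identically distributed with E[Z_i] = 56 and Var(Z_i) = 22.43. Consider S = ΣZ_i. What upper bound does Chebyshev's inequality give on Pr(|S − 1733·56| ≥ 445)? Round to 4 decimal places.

Var(S) = n·Var(Z_i) = 1733·22.43 = 38871.19.
Chebyshev: Pr(|S − 1733·56| ≥ 445) ≤ Var(S)/445² = 38871.19/198025 = 0.1963.

0.1963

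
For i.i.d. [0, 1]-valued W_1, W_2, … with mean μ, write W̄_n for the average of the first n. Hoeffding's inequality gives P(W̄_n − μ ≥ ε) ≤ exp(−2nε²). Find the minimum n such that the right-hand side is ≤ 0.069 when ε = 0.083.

195

Require exp(−2nε²) ≤ 0.069, i.e. 2nε² ≥ ln(1/0.069) = 2.673649.
So n ≥ 2.673649 / (2·0.083²) = 194.052.
The smallest integer n is 195.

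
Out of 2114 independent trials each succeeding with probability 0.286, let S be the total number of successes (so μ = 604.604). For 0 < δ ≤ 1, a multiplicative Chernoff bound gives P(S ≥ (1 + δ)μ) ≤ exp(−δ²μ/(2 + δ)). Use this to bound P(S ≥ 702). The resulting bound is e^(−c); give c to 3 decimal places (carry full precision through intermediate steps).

Write 702 = (1 + δ)μ, so δ = 702/604.604 − 1 = 0.1610906…
Then the exponent is δ²μ/(2 + δ) = (702 − μ)² / (μ·(2 + δ)) = 7.260027.

7.260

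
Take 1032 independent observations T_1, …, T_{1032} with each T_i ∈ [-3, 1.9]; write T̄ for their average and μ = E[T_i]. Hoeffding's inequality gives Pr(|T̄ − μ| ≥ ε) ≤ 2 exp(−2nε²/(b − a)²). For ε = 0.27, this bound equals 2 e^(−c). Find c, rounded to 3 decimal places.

c = 2nε²/(b − a)² = 2·1032·0.27² / 4.9² = 6.2668.

6.267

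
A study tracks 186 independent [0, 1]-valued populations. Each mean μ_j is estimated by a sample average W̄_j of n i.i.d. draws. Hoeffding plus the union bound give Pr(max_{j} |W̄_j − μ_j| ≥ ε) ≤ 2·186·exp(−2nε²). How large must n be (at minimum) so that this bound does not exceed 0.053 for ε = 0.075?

788

Need 2·186·exp(−2nε²) ≤ 0.053, i.e. exp(−2nε²) ≤ 0.053/372.
So 2nε² ≥ ln(372/0.053) = 8.856357.
Hence n ≥ 8.856357/(2·0.075²) = 787.232.
The smallest integer n is 788.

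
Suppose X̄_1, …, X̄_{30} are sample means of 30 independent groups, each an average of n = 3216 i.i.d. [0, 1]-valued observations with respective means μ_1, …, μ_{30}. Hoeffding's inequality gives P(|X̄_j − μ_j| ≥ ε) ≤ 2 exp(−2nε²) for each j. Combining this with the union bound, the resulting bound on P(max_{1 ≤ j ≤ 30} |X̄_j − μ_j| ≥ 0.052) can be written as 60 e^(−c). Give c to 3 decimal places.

Union bound over the 30 events: P(max_{1 ≤ j ≤ 30} |X̄_j − μ_j| ≥ 0.052) ≤ 30·2·exp(−2nε²) = 60 exp(−2·3216·0.052²).
So c = 2·3216·0.052² = 17.3921.

17.392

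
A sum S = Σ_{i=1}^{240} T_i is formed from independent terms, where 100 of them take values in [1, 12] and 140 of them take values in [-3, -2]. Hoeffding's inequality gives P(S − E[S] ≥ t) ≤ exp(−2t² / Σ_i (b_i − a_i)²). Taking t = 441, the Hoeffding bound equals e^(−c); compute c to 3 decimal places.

31.778

Σ(b_i − a_i)² = 100·11² + 140·1² = 12240.
c = 2t² / 12240 = 2·441² / 12240 = 31.7779.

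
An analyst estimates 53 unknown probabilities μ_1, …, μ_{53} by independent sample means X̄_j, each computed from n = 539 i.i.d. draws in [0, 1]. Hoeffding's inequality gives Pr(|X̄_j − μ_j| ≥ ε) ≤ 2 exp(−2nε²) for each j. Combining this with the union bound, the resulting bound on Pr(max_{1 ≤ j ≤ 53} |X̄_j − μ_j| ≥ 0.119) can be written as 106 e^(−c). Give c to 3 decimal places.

15.266

Union bound over the 53 events: Pr(max_{1 ≤ j ≤ 53} |X̄_j − μ_j| ≥ 0.119) ≤ 53·2·exp(−2nε²) = 106 exp(−2·539·0.119²).
So c = 2·539·0.119² = 15.2656.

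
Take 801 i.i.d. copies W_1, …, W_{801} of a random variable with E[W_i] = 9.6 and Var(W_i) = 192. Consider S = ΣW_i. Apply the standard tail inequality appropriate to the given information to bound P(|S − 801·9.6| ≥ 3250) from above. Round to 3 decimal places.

0.015

With mean and variance of each term known, Chebyshev's inequality bounds the deviation of the sum (or sample mean).
Var(S) = n·Var(W_i) = 801·192 = 153792.
Chebyshev: P(|S − 801·9.6| ≥ 3250) ≤ Var(S)/3250² = 153792/10562500 = 0.0146.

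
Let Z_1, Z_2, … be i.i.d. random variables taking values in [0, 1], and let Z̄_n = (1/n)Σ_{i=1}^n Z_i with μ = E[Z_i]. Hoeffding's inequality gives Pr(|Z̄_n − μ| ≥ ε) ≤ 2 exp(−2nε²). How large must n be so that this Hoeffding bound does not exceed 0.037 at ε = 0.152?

Require 2·exp(−2nε²) ≤ 0.037, i.e. 2nε² ≥ ln(2/0.037) = 3.989985.
So n ≥ 3.989985 / (2·0.152²) = 86.348.
The smallest integer n is 87.

87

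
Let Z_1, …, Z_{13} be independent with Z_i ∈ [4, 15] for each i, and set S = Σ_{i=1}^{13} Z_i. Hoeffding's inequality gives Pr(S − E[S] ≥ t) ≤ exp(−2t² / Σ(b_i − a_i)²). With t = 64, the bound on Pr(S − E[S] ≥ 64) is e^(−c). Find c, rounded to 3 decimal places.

Σ(b_i − a_i)² = 13·(11)² = 1573.
c = 2t²/1573 = 2·64²/1573 = 5.2079.

5.208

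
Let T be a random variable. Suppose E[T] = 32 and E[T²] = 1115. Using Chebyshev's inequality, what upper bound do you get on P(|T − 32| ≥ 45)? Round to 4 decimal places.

0.0449

Var(T) = E[T²] − (E[T])² = 1115 − 1024 = 91.
Chebyshev's inequality: P(|T − μ| ≥ t) ≤ Var(T)/t² = 91/2025 = 0.0449.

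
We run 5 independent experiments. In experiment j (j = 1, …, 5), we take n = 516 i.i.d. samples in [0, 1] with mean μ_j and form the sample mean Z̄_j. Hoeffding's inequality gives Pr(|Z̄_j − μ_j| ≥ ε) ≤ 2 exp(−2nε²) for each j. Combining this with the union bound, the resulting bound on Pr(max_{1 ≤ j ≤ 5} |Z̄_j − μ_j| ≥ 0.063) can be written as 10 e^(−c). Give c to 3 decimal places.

4.096

Union bound over the 5 events: Pr(max_{1 ≤ j ≤ 5} |Z̄_j − μ_j| ≥ 0.063) ≤ 5·2·exp(−2nε²) = 10 exp(−2·516·0.063²).
So c = 2·516·0.063² = 4.0960.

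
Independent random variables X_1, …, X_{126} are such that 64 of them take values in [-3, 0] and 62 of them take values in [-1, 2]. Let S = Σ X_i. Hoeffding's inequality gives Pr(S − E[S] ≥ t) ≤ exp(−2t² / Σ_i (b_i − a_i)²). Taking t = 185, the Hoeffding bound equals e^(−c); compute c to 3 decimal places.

Σ(b_i − a_i)² = 64·3² + 62·3² = 1134.
c = 2t² / 1134 = 2·185² / 1134 = 60.3616.

60.362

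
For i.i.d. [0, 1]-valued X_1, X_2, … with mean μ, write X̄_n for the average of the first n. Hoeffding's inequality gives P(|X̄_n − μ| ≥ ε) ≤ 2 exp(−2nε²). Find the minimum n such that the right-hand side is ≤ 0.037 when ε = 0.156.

82

Require 2·exp(−2nε²) ≤ 0.037, i.e. 2nε² ≥ ln(2/0.037) = 3.989985.
So n ≥ 3.989985 / (2·0.156²) = 81.977.
The smallest integer n is 82.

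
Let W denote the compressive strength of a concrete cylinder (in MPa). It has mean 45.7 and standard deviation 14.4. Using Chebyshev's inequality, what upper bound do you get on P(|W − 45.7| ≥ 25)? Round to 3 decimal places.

Chebyshev: P(|W − μ| ≥ t) ≤ Var(W)/t².
Var(W) = σ² = 14.4² = 207.36.
Bound = 207.36 / 625 = 0.3318.

0.332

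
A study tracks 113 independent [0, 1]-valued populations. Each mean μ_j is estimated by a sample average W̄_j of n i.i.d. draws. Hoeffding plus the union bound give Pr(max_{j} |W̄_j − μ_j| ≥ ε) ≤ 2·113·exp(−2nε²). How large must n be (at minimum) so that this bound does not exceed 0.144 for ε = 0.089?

Need 2·113·exp(−2nε²) ≤ 0.144, i.e. exp(−2nε²) ≤ 0.144/226.
So 2nε² ≥ ln(226/0.144) = 7.358477.
Hence n ≥ 7.358477/(2·0.089²) = 464.492.
The smallest integer n is 465.

465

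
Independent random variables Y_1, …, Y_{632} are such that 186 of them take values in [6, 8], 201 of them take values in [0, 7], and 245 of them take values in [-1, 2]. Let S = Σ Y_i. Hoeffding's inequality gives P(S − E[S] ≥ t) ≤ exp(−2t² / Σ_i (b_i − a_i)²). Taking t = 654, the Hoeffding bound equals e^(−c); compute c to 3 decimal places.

66.841

Σ(b_i − a_i)² = 186·2² + 201·7² + 245·3² = 12798.
c = 2t² / 12798 = 2·654² / 12798 = 66.8411.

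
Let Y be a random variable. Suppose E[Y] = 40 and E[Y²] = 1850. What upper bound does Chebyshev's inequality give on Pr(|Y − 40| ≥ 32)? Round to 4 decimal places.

Var(Y) = E[Y²] − (E[Y])² = 1850 − 1600 = 250.
Chebyshev's inequality: Pr(|Y − μ| ≥ t) ≤ Var(Y)/t² = 250/1024 = 0.2441.

0.2441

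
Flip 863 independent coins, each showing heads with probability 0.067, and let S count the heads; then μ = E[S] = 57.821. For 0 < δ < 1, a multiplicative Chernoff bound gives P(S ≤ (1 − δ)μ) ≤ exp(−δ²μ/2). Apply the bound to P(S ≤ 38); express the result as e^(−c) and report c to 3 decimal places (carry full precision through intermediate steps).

Write 38 = (1 − δ)μ, so δ = 1 − 38/57.821 = 0.3427993…
Then the exponent is δ²μ/2 = (μ − 38)²/(2μ) = 3.397313.

3.397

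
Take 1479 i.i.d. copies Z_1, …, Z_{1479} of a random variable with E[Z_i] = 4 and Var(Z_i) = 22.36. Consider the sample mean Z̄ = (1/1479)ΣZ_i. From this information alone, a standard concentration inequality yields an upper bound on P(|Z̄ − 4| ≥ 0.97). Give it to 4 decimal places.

0.0161

With mean and variance of each term known, Chebyshev's inequality bounds the deviation of the sum (or sample mean).
Var(Z̄) = Var(Z_i)/n = 22.36/1479 = 0.015118.
Chebyshev: P(|Z̄ − 4| ≥ 0.97) ≤ Var(Z̄)/(0.97)² = 22.36/(1479·0.97²) = 0.0161.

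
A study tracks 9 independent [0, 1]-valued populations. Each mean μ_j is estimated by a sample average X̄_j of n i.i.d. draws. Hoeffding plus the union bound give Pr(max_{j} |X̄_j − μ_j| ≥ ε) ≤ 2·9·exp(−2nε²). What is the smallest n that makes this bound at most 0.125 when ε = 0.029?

2955

Need 2·9·exp(−2nε²) ≤ 0.125, i.e. exp(−2nε²) ≤ 0.125/18.
So 2nε² ≥ ln(18/0.125) = 4.969813.
Hence n ≥ 4.969813/(2·0.029²) = 2954.705.
The smallest integer n is 2955.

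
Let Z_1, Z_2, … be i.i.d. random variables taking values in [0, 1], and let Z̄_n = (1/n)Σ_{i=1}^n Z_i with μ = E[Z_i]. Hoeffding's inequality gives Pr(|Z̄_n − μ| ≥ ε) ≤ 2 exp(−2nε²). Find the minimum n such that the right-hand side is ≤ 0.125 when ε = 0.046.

Require 2·exp(−2nε²) ≤ 0.125, i.e. 2nε² ≥ ln(2/0.125) = 2.772589.
So n ≥ 2.772589 / (2·0.046²) = 655.149.
The smallest integer n is 656.

656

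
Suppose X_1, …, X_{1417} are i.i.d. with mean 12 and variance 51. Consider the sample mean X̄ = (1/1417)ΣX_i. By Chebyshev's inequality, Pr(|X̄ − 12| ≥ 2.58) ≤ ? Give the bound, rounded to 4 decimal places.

Var(X̄) = Var(X_i)/n = 51/1417 = 0.035992.
Chebyshev: Pr(|X̄ − 12| ≥ 2.58) ≤ Var(X̄)/(2.58)² = 51/(1417·2.58²) = 0.0054.

0.0054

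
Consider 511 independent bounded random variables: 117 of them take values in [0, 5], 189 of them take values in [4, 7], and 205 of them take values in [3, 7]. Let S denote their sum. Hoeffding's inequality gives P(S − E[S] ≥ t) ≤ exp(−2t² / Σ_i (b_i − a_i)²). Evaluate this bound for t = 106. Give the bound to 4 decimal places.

0.0583

Σ(b_i − a_i)² = 117·5² + 189·3² + 205·4² = 7906.
Exponent = 2·106² / 7906 = 2.84240.
Bound = exp(−2.84240) = 0.05829.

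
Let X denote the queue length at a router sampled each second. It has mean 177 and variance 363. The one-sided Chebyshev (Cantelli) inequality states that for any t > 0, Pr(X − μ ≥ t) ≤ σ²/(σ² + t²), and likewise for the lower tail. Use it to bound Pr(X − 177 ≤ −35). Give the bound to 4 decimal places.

0.2286

Here σ² = 363 and t = 35, so σ² + t² = 1588.
Cantelli's bound: 363/1588 = 0.2286.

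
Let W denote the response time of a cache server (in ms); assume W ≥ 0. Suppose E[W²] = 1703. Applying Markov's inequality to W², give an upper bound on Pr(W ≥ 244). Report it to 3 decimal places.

0.029

Since W ≥ 0, the event {W ≥ 244} is the same as {W² ≥ 59536}.
Markov's inequality applied to W² gives Pr(W² ≥ 59536) ≤ E[W²]/59536 = 1703/59536 = 0.0286.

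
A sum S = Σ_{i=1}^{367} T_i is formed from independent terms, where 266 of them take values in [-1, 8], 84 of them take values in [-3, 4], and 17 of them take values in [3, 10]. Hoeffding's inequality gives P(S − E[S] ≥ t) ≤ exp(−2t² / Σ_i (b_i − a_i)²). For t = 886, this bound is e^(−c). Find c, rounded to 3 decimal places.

59.256

Σ(b_i − a_i)² = 266·9² + 84·7² + 17·7² = 26495.
c = 2t² / 26495 = 2·886² / 26495 = 59.2562.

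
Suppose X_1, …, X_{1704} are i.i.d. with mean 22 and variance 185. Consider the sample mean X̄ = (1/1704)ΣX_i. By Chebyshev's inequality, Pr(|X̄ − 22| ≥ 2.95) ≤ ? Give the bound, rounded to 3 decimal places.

0.012

Var(X̄) = Var(X_i)/n = 185/1704 = 0.10857.
Chebyshev: Pr(|X̄ − 22| ≥ 2.95) ≤ Var(X̄)/(2.95)² = 185/(1704·2.95²) = 0.0125.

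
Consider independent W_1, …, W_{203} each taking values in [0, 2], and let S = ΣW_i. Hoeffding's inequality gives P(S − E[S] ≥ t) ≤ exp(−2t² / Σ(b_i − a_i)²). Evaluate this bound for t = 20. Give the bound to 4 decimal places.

Σ(b_i − a_i)² = 203·(2)² = 812.
Exponent = 2·20²/812 = 0.9852.
Bound = exp(−0.9852) = 0.37336.

0.3734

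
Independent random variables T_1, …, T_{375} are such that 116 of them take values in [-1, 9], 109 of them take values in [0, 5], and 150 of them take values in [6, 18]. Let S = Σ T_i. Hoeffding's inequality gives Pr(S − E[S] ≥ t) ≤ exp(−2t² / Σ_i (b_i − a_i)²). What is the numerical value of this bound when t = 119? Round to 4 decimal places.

Σ(b_i − a_i)² = 116·10² + 109·5² + 150·12² = 35925.
Exponent = 2·119² / 35925 = 0.78836.
Bound = exp(−0.78836) = 0.45459.

0.4546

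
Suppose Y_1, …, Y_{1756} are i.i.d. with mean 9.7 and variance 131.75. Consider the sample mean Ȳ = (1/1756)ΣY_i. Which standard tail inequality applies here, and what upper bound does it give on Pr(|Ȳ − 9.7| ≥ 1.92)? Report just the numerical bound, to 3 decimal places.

With mean and variance of each term known, Chebyshev's inequality bounds the deviation of the sum (or sample mean).
Var(Ȳ) = Var(Y_i)/n = 131.75/1756 = 0.075028.
Chebyshev: Pr(|Ȳ − 9.7| ≥ 1.92) ≤ Var(Ȳ)/(1.92)² = 131.75/(1756·1.92²) = 0.0204.

0.020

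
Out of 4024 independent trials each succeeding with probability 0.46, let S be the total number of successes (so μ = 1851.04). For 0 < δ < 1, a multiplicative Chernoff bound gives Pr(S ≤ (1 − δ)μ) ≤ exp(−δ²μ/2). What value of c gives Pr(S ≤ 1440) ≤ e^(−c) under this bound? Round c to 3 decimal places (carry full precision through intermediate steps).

Write 1440 = (1 − δ)μ, so δ = 1 − 1440/1851.04 = 0.222059…
Then the exponent is δ²μ/2 = (μ − 1440)²/(2μ) = 45.637556.

45.638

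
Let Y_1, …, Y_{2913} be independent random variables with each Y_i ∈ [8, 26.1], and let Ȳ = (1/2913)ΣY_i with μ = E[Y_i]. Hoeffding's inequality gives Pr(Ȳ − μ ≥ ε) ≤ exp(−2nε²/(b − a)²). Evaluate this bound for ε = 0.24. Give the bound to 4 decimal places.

Exponent: 2nε²/(b − a)² = 2·2913·0.24² / 18.1² = 1.02432.
Bound = exp(−1.02432) = 0.35904.

0.3590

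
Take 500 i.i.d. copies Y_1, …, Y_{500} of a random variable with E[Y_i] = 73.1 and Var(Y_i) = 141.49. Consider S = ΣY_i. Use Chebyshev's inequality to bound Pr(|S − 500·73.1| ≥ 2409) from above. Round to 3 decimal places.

Var(S) = n·Var(Y_i) = 500·141.49 = 70745.
Chebyshev: Pr(|S − 500·73.1| ≥ 2409) ≤ Var(S)/2409² = 70745/5803281 = 0.0122.

0.012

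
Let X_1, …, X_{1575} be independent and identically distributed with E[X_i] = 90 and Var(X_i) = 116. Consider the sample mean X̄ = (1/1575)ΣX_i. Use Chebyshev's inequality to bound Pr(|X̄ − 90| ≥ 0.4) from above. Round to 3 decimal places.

Var(X̄) = Var(X_i)/n = 116/1575 = 0.073651.
Chebyshev: Pr(|X̄ − 90| ≥ 0.4) ≤ Var(X̄)/(0.4)² = 116/(1575·0.4²) = 0.4603.

0.460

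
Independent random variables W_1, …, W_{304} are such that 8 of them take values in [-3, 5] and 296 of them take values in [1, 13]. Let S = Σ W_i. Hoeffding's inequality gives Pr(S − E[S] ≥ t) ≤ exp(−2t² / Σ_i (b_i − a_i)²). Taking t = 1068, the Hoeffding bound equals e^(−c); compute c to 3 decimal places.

Σ(b_i − a_i)² = 8·8² + 296·12² = 43136.
c = 2t² / 43136 = 2·1068² / 43136 = 52.8850.

52.885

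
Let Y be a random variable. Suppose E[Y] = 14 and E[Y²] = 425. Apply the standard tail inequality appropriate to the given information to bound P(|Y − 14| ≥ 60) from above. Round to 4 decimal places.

0.0636

The first two moments determine the variance, so Chebyshev's inequality is the sharpest standard bound available.
Var(Y) = E[Y²] − (E[Y])² = 425 − 196 = 229.
Chebyshev's inequality: P(|Y − μ| ≥ t) ≤ Var(Y)/t² = 229/3600 = 0.0636.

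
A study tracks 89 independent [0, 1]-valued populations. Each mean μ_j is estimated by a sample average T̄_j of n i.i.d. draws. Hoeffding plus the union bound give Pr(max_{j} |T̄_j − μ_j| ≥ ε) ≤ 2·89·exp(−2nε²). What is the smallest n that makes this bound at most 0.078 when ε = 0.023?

Need 2·89·exp(−2nε²) ≤ 0.078, i.e. exp(−2nε²) ≤ 0.078/178.
So 2nε² ≥ ln(178/0.078) = 7.732830.
Hence n ≥ 7.732830/(2·0.023²) = 7308.913.
The smallest integer n is 7309.

7309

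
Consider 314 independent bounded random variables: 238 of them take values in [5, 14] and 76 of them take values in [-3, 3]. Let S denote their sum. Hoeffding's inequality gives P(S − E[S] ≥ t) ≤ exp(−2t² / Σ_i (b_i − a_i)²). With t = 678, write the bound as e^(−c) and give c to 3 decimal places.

Σ(b_i − a_i)² = 238·9² + 76·6² = 22014.
c = 2t² / 22014 = 2·678² / 22014 = 41.7629.

41.763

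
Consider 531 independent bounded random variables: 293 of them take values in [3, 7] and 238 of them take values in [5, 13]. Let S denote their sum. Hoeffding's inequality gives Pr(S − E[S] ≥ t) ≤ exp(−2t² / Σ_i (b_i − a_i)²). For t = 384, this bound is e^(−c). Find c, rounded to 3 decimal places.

14.805

Σ(b_i − a_i)² = 293·4² + 238·8² = 19920.
c = 2t² / 19920 = 2·384² / 19920 = 14.8048.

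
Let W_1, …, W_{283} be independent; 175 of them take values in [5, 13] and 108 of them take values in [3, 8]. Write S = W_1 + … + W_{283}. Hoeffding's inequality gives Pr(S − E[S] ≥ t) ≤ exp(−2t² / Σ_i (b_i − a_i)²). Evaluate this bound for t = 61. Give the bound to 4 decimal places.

Σ(b_i − a_i)² = 175·8² + 108·5² = 13900.
Exponent = 2·61² / 13900 = 0.53540.
Bound = exp(−0.53540) = 0.58544.

0.5854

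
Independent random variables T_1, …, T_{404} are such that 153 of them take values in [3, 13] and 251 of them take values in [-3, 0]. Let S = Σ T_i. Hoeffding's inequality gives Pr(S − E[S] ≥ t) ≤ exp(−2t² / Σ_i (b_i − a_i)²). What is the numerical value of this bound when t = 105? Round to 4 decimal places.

0.2849

Σ(b_i − a_i)² = 153·10² + 251·3² = 17559.
Exponent = 2·105² / 17559 = 1.25577.
Bound = exp(−1.25577) = 0.28486.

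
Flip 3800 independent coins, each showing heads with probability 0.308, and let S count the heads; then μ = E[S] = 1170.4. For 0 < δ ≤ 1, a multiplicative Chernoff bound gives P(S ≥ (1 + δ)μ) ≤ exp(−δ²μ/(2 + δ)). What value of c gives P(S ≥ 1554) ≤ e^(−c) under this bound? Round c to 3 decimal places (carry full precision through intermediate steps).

54.012

Write 1554 = (1 + δ)μ, so δ = 1554/1170.4 − 1 = 0.3277512…
Then the exponent is δ²μ/(2 + δ) = (1554 − μ)² / (μ·(2 + δ)) = 54.011511.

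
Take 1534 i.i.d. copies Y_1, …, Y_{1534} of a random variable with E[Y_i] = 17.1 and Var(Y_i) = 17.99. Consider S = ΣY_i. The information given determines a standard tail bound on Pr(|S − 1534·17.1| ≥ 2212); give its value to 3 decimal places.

With mean and variance of each term known, Chebyshev's inequality bounds the deviation of the sum (or sample mean).
Var(S) = n·Var(Y_i) = 1534·17.99 = 27596.66.
Chebyshev: Pr(|S − 1534·17.1| ≥ 2212) ≤ Var(S)/2212² = 27596.66/4892944 = 0.0056.

0.006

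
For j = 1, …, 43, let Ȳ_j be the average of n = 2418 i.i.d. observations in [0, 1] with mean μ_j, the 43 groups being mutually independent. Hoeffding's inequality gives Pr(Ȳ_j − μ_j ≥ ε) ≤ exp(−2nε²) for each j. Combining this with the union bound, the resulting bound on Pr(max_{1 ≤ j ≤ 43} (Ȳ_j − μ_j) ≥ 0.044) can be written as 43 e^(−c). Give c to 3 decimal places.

Union bound over the 43 events: Pr(max_{1 ≤ j ≤ 43} (Ȳ_j − μ_j) ≥ 0.044) ≤ 43·exp(−2nε²) = 43 exp(−2·2418·0.044²).
So c = 2·2418·0.044² = 9.3625.

9.362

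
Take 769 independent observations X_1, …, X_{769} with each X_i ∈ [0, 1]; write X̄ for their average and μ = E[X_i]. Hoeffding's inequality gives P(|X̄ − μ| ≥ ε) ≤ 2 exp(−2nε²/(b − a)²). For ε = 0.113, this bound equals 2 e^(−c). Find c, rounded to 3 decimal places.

19.639

c = 2nε²/(b − a)² = 2·769·0.113² / 1² = 19.6387.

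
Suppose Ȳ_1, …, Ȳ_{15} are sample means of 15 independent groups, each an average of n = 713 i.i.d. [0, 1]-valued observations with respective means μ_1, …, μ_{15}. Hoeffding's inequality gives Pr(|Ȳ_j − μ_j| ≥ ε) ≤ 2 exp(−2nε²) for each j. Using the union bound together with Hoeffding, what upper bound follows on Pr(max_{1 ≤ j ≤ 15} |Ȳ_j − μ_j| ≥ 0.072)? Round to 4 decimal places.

0.0185

Per-experiment Hoeffding bound: 2·exp(−2·713·0.072²) = 2·exp(−7.39238) = 0.0012319.
Union bound over 15 events: 15·0.0012319 = 0.01848.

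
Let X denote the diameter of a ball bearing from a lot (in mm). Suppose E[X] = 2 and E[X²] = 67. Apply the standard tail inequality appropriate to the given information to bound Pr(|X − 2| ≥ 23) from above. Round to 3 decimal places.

The first two moments determine the variance, so Chebyshev's inequality is the sharpest standard bound available.
Var(X) = E[X²] − (E[X])² = 67 − 4 = 63.
Chebyshev's inequality: Pr(|X − μ| ≥ t) ≤ Var(X)/t² = 63/529 = 0.1191.

0.119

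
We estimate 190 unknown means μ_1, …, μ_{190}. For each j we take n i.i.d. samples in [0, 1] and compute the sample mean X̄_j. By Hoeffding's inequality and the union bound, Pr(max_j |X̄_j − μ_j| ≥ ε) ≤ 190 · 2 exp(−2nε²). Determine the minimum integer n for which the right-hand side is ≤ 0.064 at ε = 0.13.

Need 2·190·exp(−2nε²) ≤ 0.064, i.e. exp(−2nε²) ≤ 0.064/380.
So 2nε² ≥ ln(380/0.064) = 8.689043.
Hence n ≥ 8.689043/(2·0.13²) = 257.072.
The smallest integer n is 258.

258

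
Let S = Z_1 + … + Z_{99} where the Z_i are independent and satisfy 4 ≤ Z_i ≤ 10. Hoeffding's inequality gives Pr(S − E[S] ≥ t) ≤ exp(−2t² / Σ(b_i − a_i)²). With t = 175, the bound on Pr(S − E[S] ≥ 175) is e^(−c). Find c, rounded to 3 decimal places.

Σ(b_i − a_i)² = 99·(6)² = 3564.
c = 2t²/3564 = 2·175²/3564 = 17.1857.

17.186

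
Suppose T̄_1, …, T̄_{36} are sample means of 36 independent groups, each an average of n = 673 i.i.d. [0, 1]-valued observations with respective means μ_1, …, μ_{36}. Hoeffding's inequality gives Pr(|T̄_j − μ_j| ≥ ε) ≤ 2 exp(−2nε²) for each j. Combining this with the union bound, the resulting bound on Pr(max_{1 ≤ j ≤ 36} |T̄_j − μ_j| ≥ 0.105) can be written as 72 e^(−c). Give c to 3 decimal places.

14.840

Union bound over the 36 events: Pr(max_{1 ≤ j ≤ 36} |T̄_j − μ_j| ≥ 0.105) ≤ 36·2·exp(−2nε²) = 72 exp(−2·673·0.105²).
So c = 2·673·0.105² = 14.8397.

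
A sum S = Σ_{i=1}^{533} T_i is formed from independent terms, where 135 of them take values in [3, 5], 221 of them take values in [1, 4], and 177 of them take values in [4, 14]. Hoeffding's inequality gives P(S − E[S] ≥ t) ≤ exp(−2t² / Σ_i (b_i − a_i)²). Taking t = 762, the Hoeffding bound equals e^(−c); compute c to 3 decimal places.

57.407

Σ(b_i − a_i)² = 135·2² + 221·3² + 177·10² = 20229.
c = 2t² / 20229 = 2·762² / 20229 = 57.4071.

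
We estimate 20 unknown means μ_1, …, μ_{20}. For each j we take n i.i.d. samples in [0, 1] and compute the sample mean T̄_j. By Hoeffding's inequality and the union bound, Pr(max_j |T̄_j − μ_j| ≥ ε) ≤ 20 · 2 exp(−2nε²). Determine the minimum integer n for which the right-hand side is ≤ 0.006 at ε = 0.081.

Need 2·20·exp(−2nε²) ≤ 0.006, i.e. exp(−2nε²) ≤ 0.006/40.
So 2nε² ≥ ln(40/0.006) = 8.804875.
Hence n ≥ 8.804875/(2·0.081²) = 671.001.
The smallest integer n is 672.

672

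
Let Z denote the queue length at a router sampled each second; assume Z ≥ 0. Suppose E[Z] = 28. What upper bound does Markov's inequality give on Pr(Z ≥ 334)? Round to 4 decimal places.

0.0838

Markov's inequality: for a non-negative random variable, Pr(Z ≥ a) ≤ E[Z]/a.
Here E[Z] = 28 and a = 334, so the bound is 28/334 = 0.0838.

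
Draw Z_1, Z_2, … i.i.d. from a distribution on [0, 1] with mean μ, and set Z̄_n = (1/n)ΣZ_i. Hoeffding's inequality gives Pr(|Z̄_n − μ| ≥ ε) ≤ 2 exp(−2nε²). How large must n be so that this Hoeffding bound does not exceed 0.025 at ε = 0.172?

75

Require 2·exp(−2nε²) ≤ 0.025, i.e. 2nε² ≥ ln(2/0.025) = 4.382027.
So n ≥ 4.382027 / (2·0.172²) = 74.061.
The smallest integer n is 75.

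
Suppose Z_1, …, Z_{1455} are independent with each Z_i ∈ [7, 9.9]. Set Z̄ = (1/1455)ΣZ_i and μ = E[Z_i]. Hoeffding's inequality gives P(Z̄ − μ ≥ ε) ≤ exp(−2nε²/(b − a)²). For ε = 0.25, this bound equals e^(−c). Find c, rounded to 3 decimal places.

c = 2nε²/(b − a)² = 2·1455·0.25² / 2.9² = 21.6260.

21.626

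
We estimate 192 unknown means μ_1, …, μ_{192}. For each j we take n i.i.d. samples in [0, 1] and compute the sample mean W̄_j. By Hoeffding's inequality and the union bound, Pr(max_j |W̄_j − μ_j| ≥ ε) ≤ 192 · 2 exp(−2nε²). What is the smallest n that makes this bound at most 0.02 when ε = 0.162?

Need 2·192·exp(−2nε²) ≤ 0.02, i.e. exp(−2nε²) ≤ 0.02/384.
So 2nε² ≥ ln(384/0.02) = 9.862666.
Hence n ≥ 9.862666/(2·0.162²) = 187.903.
The smallest integer n is 188.

188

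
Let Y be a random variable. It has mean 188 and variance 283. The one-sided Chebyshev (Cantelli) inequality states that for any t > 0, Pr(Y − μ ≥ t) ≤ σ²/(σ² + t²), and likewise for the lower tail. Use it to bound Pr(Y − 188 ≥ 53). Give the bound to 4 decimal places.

0.0915

Here σ² = 283 and t = 53, so σ² + t² = 3092.
Cantelli's bound: 283/3092 = 0.0915.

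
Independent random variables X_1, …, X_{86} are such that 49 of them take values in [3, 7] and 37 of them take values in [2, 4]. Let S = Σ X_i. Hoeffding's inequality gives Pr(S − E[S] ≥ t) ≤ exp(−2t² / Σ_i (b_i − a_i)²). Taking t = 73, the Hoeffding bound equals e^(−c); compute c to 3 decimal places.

Σ(b_i − a_i)² = 49·4² + 37·2² = 932.
c = 2t² / 932 = 2·73² / 932 = 11.4356.

11.436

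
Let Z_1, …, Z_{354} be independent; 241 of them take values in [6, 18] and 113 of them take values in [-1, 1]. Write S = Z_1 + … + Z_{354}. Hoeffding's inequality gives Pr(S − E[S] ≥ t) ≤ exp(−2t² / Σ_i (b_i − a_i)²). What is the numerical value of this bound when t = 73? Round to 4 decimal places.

0.7385

Σ(b_i − a_i)² = 241·12² + 113·2² = 35156.
Exponent = 2·73² / 35156 = 0.30316.
Bound = exp(−0.30316) = 0.73848.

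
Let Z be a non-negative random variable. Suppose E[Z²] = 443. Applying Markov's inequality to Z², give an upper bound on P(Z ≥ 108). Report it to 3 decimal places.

Since Z ≥ 0, the event {Z ≥ 108} is the same as {Z² ≥ 11664}.
Markov's inequality applied to Z² gives P(Z² ≥ 11664) ≤ E[Z²]/11664 = 443/11664 = 0.0380.

0.038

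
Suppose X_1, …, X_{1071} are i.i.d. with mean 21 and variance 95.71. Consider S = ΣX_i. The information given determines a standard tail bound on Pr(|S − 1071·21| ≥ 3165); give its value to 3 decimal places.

0.010

With mean and variance of each term known, Chebyshev's inequality bounds the deviation of the sum (or sample mean).
Var(S) = n·Var(X_i) = 1071·95.71 = 102505.41.
Chebyshev: Pr(|S − 1071·21| ≥ 3165) ≤ Var(S)/3165² = 102505.41/10017225 = 0.0102.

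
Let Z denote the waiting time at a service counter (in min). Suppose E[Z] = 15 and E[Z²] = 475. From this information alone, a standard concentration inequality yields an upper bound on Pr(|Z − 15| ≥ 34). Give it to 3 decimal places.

0.216

The first two moments determine the variance, so Chebyshev's inequality is the sharpest standard bound available.
Var(Z) = E[Z²] − (E[Z])² = 475 − 225 = 250.
Chebyshev's inequality: Pr(|Z − μ| ≥ t) ≤ Var(Z)/t² = 250/1156 = 0.2163.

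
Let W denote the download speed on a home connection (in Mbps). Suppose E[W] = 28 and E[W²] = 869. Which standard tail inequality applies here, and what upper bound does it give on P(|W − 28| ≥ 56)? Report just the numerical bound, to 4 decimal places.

0.0271

The first two moments determine the variance, so Chebyshev's inequality is the sharpest standard bound available.
Var(W) = E[W²] − (E[W])² = 869 − 784 = 85.
Chebyshev's inequality: P(|W − μ| ≥ t) ≤ Var(W)/t² = 85/3136 = 0.0271.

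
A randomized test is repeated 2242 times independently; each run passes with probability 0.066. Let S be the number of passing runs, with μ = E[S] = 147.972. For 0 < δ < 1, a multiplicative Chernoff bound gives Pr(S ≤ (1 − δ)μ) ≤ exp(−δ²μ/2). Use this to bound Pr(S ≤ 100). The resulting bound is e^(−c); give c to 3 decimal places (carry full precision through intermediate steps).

Write 100 = (1 − δ)μ, so δ = 1 − 100/147.972 = 0.3241965…
Then the exponent is δ²μ/2 = (μ − 100)²/(2μ) = 7.776177.

7.776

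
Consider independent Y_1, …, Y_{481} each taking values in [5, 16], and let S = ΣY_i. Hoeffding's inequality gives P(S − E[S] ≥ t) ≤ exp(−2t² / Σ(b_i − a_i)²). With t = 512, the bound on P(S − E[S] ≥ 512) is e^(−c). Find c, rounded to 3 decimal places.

Σ(b_i − a_i)² = 481·(11)² = 58201.
c = 2t²/58201 = 2·512²/58201 = 9.0082.

9.008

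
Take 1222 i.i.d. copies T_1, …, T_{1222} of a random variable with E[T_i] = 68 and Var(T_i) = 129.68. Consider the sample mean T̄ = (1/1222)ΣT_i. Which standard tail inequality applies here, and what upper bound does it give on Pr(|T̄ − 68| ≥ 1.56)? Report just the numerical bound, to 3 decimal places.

0.044

With mean and variance of each term known, Chebyshev's inequality bounds the deviation of the sum (or sample mean).
Var(T̄) = Var(T_i)/n = 129.68/1222 = 0.10612.
Chebyshev: Pr(|T̄ − 68| ≥ 1.56) ≤ Var(T̄)/(1.56)² = 129.68/(1222·1.56²) = 0.0436.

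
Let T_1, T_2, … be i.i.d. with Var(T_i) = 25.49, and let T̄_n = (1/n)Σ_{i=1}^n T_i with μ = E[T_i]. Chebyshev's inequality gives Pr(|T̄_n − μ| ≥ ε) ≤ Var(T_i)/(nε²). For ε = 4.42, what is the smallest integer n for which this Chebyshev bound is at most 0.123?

Require 25.49/(n·4.42²) ≤ 0.123, i.e. n ≥ 25.49/(0.123·4.42²) = 10.608.
The smallest integer n is 11.

11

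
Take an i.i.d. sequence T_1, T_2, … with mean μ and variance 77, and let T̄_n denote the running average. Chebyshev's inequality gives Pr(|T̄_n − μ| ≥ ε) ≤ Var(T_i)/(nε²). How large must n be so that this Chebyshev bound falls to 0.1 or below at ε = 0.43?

Require 77/(n·0.43²) ≤ 0.1, i.e. n ≥ 77/(0.1·0.43²) = 4164.413.
The smallest integer n is 4165.

4165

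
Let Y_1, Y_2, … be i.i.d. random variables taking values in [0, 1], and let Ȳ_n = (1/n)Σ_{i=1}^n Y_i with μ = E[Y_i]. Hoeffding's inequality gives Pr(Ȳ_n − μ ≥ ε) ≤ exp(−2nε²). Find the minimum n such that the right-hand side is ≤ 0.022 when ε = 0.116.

142

Require exp(−2nε²) ≤ 0.022, i.e. 2nε² ≥ ln(1/0.022) = 3.816713.
So n ≥ 3.816713 / (2·0.116²) = 141.822.
The smallest integer n is 142.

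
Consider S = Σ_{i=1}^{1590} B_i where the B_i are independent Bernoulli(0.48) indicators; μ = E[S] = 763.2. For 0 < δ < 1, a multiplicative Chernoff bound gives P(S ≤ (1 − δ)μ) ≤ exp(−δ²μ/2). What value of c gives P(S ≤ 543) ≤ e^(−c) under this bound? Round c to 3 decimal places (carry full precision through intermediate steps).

Write 543 = (1 − δ)μ, so δ = 1 − 543/763.2 = 0.288522…
Then the exponent is δ²μ/2 = (μ − 543)²/(2μ) = 31.766274.

31.766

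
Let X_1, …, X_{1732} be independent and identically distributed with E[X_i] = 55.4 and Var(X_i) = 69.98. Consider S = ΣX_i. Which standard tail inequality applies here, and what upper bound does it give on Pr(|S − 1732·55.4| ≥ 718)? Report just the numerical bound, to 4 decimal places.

0.2351

With mean and variance of each term known, Chebyshev's inequality bounds the deviation of the sum (or sample mean).
Var(S) = n·Var(X_i) = 1732·69.98 = 121205.36.
Chebyshev: Pr(|S − 1732·55.4| ≥ 718) ≤ Var(S)/718² = 121205.36/515524 = 0.2351.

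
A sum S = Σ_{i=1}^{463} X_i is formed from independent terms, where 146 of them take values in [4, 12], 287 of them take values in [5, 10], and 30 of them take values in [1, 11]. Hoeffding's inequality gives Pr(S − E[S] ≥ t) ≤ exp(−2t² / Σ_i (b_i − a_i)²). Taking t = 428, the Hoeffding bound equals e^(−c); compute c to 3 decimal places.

Σ(b_i − a_i)² = 146·8² + 287·5² + 30·10² = 19519.
c = 2t² / 19519 = 2·428² / 19519 = 18.7698.

18.770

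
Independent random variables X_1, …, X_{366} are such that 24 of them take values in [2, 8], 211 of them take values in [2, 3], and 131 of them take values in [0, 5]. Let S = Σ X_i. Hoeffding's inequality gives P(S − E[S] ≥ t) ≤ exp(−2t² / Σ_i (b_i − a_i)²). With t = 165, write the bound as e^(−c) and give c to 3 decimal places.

Σ(b_i − a_i)² = 24·6² + 211·1² + 131·5² = 4350.
c = 2t² / 4350 = 2·165² / 4350 = 12.5172.

12.517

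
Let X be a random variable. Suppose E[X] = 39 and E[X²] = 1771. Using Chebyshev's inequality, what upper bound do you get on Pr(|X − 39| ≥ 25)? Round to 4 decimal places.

Var(X) = E[X²] − (E[X])² = 1771 − 1521 = 250.
Chebyshev's inequality: Pr(|X − μ| ≥ t) ≤ Var(X)/t² = 250/625 = 0.4000.

0.4000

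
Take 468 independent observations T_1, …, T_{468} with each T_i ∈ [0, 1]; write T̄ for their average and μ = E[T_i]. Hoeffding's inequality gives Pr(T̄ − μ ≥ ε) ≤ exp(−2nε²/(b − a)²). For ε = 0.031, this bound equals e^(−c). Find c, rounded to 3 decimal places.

0.899

c = 2nε²/(b − a)² = 2·468·0.031² / 1² = 0.8995.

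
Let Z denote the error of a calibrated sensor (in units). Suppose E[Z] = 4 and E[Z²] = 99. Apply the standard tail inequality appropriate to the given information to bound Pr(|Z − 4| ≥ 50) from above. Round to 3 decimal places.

0.033

The first two moments determine the variance, so Chebyshev's inequality is the sharpest standard bound available.
Var(Z) = E[Z²] − (E[Z])² = 99 − 16 = 83.
Chebyshev's inequality: Pr(|Z − μ| ≥ t) ≤ Var(Z)/t² = 83/2500 = 0.0332.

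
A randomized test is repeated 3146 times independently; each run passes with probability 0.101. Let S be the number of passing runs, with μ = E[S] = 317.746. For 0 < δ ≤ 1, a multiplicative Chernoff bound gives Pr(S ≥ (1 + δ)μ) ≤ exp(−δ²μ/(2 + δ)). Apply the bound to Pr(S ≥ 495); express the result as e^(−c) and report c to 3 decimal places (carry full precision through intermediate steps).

38.658

Write 495 = (1 + δ)μ, so δ = 495/317.746 − 1 = 0.5578481…
Then the exponent is δ²μ/(2 + δ) = (495 − μ)² / (μ·(2 + δ)) = 38.657810.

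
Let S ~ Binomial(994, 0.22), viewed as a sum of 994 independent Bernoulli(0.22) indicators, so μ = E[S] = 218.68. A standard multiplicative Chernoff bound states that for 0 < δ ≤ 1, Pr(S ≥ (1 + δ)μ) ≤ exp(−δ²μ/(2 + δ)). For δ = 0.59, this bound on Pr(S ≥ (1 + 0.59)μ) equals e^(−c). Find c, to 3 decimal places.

29.391

c = δ²μ/(2 + δ) = 0.59²·218.68/(2 + 0.59) = 29.3909.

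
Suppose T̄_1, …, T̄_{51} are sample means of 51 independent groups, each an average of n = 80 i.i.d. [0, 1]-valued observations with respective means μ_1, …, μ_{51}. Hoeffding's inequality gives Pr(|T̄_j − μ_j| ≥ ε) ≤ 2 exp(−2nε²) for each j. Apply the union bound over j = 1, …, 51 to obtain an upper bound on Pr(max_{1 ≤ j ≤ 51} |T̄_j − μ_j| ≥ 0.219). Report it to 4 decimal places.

Per-experiment Hoeffding bound: 2·exp(−2·80·0.219²) = 2·exp(−7.67376) = 0.00092973.
Union bound over 51 events: 51·0.00092973 = 0.04742.

0.0474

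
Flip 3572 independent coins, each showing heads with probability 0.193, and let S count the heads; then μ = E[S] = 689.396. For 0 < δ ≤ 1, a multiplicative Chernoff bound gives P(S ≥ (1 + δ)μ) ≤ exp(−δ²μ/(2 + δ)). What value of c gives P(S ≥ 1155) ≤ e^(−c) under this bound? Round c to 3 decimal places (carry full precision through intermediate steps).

Write 1155 = (1 + δ)μ, so δ = 1155/689.396 − 1 = 0.6753796…
Then the exponent is δ²μ/(2 + δ) = (1155 − μ)² / (μ·(2 + δ)) = 117.538254.

117.538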